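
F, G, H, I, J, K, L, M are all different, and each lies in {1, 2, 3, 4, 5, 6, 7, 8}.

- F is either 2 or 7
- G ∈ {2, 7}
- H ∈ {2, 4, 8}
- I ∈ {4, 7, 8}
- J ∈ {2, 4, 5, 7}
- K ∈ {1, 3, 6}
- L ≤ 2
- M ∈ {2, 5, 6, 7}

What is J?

Among the 8 variables, 3 fits only K (and all 8 values in {1, 2, 3, 4, 5, 6, 7, 8} must be used), so K = 3.
The 7 still-open variables draw from only 7 values {1, 2, 4, 5, 6, 7, 8}, so each is used; only L can be 1, hence L = 1.
Among the 6 still-open variables, 6 fits only M (and all 6 values in {2, 4, 5, 6, 7, 8} must be used), so M = 6.
The 5 still-open variables together cover exactly {2, 4, 5, 7, 8} — 5 values for 5 variables — and 5 appears only in J's list, so J = 5.

5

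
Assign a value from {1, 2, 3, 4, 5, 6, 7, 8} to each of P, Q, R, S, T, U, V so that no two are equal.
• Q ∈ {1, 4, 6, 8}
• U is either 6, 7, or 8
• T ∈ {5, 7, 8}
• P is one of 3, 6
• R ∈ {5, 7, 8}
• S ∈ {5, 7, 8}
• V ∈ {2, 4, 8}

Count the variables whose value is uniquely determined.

2

R, S, T share exactly the 3 values {5, 7, 8}; by pigeonhole those values go to them, so strike 5, 7, 8 from Q, U, V.
U has just one choice, so U = 6. So P, Q can't be 6.
P has just one choice, so P = 3.
Determined: P=3, U=6. The other variables each still have more than one consistent value. That makes 2.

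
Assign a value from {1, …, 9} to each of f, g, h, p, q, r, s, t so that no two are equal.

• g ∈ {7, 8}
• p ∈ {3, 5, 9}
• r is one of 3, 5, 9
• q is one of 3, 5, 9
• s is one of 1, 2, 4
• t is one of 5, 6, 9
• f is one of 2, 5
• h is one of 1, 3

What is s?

The 3 variables p, q, r are confined to {3, 5, 9}, which locks those values in; drop them from f, h, t.
f has just one choice, so f = 2. Remove 2 from s.
h has just one choice, so h = 1. Strike 1 from s.
So s = 4.

4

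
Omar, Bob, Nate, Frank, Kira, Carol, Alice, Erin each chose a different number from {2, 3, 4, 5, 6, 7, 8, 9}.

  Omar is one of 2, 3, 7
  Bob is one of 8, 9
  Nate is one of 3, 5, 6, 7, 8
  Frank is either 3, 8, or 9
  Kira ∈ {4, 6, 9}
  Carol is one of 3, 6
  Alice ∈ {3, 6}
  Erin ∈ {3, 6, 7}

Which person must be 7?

Erin

The 8 variables together cover exactly {2, 3, 4, 5, 6, 7, 8, 9} — 8 values for 8 variables — and 2 appears only in Omar's list, so Omar = 2.
The 7 still-open variables draw from only 7 values {3, 4, 5, 6, 7, 8, 9}, so each is used; only Kira can be 4, hence Kira = 4.
The 6 still-open variables draw from only 6 values {3, 5, 6, 7, 8, 9}, so each is used; only Nate can be 5, hence Nate = 5.
The 5 still-open variables draw from only 5 values {3, 6, 7, 8, 9}, so each is used; only Erin can be 7, hence Erin = 7.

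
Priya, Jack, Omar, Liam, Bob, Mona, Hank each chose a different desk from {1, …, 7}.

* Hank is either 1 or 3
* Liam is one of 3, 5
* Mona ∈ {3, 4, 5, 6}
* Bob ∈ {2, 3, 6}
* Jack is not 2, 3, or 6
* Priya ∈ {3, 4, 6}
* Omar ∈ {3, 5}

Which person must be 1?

The 7 variables together cover exactly {1, 2, 3, 4, 5, 6, 7} — 7 values for 7 variables — and 2 appears only in Bob's list, so Bob = 2.
Among the 6 still-open variables, 7 fits only Jack (and all 6 values in {1, 3, 4, 5, 6, 7} must be used), so Jack = 7.
Among the 5 still-open variables, 1 fits only Hank (and all 5 values in {1, 3, 4, 5, 6} must be used), so Hank = 1.

Hank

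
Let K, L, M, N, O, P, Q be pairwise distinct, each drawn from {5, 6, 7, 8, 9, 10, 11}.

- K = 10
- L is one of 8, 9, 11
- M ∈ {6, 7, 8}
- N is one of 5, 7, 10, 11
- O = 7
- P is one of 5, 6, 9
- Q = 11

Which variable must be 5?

N

K must be 10 (only option left). So N can't be 10.
O must be 7 (only option left). Eliminate 7 elsewhere: M, N.
Q has just one choice, so Q = 11. So L, N can't be 11.
So 5 goes to N.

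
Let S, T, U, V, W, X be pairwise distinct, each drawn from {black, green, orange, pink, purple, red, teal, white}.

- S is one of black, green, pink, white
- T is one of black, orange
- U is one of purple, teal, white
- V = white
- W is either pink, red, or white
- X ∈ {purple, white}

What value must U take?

V must be white (only option left). So S, U, W, X can't be white.
X's domain is down to {purple}, so X = purple. So U can't be purple.
So U = teal.

teal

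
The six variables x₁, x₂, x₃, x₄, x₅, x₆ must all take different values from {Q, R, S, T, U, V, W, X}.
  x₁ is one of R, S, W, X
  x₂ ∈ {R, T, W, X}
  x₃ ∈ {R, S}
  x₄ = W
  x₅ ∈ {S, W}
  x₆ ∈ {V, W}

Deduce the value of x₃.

R

x₄'s domain is down to {W}, so x₄ = W. Remove W from x₁, x₂, x₅, x₆.
x₅ must be S (only option left). Strike S from x₁, x₃.
So x₃ = R.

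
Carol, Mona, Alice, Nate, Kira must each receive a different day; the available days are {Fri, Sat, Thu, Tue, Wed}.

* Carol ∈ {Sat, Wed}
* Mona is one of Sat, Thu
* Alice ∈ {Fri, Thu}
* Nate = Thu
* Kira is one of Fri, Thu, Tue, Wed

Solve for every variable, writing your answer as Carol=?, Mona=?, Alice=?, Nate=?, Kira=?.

Nate must be Thu (only option left). Strike Thu from Mona, Alice, Kira.
Mona has just one choice, so Mona = Sat. Remove Sat from Carol.
That leaves Alice = Fri. So Kira can't be Fri.
Carol has just one choice, so Carol = Wed. Eliminate Wed elsewhere: Kira.
Kira must be Tue (only option left).

Carol=Wed, Mona=Sat, Alice=Fri, Nate=Thu, Kira=Tue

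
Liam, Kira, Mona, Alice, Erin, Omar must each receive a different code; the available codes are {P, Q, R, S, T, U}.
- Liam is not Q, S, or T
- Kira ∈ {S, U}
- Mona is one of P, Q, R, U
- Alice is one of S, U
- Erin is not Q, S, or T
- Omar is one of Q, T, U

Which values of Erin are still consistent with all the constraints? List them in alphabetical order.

P, R

The 6 variables together cover exactly {P, Q, R, S, T, U} — 6 values for 6 variables — and T appears only in Omar's list, so Omar = T.
The 5 still-open variables draw from only 5 values {P, Q, R, S, U}, so each is used; only Mona can be Q, hence Mona = Q.
The 2 variables Kira and Alice are confined to {S, U}, which locks those values in; drop them from Liam, Erin.
No further eliminations apply; Erin can still be any of P, R.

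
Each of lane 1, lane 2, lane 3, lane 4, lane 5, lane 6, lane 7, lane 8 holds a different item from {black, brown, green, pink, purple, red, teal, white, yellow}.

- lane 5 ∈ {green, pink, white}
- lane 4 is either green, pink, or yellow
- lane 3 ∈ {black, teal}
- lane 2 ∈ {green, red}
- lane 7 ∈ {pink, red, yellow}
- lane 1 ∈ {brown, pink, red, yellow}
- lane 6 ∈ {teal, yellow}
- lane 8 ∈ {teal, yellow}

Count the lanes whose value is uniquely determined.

The 8 variables together cover exactly {black, brown, green, pink, red, teal, white, yellow} — 8 values for 8 variables — and black appears only in lane 3's list, so lane 3 = black.
The 7 still-open variables draw from only 7 values {brown, green, pink, red, teal, white, yellow}, so each is used; only lane 1 can be brown, hence lane 1 = brown.
Among the 6 still-open variables, white fits only lane 5 (and all 6 values in {green, pink, red, teal, white, yellow} must be used), so lane 5 = white.
The 2 variables lane 6 and lane 8 are confined to {teal, yellow}, which locks those values in; drop them from lane 4, lane 7.
Determined: lane 1=brown, lane 3=black, lane 5=white. The other lanes each still have more than one consistent value. That makes 3.

3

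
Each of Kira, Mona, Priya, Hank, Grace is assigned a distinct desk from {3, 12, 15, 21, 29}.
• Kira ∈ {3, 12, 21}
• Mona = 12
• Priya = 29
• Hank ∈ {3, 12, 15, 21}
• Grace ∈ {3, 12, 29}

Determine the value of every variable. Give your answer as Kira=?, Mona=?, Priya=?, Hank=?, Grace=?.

Kira=21, Mona=12, Priya=29, Hank=15, Grace=3

Mona has just one choice, so Mona = 12. So Kira, Hank, Grace can't be 12.
Priya's domain is down to {29}, so Priya = 29. Remove 29 from Grace.
Grace's domain is down to {3}, so Grace = 3. So Kira, Hank can't be 3.
That leaves Kira = 21. Remove 21 from Hank.
Hank has just one choice, so Hank = 15.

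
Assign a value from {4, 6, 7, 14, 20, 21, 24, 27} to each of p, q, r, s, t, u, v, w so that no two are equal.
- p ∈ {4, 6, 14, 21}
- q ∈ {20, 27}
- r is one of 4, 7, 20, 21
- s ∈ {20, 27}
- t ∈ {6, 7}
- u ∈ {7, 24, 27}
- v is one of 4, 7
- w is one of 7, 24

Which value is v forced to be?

4

The 8 variables together cover exactly {4, 6, 7, 14, 20, 21, 24, 27} — 8 values for 8 variables — and 14 appears only in p's list, so p = 14.
Among the 7 still-open variables, 6 fits only t (and all 7 values in {4, 6, 7, 20, 21, 24, 27} must be used), so t = 6.
The 6 still-open variables together cover exactly {4, 7, 20, 21, 24, 27} — 6 values for 6 variables — and 21 appears only in r's list, so r = 21.
Among the 5 still-open variables, 4 fits only v (and all 5 values in {4, 7, 20, 24, 27} must be used), so v = 4.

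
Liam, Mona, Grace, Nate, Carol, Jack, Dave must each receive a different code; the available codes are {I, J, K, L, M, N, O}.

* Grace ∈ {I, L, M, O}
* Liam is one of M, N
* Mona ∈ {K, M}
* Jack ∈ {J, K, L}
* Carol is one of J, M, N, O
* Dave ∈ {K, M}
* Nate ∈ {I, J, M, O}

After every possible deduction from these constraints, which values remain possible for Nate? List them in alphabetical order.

Mona and Dave between them cover only {K, M} — a naked pair. Remove those values from Liam, Grace, Nate, Carol, Jack.
That leaves Liam = N. Eliminate N elsewhere: Carol.
No further eliminations apply; Nate can still be any of I, J, O.

I, J, O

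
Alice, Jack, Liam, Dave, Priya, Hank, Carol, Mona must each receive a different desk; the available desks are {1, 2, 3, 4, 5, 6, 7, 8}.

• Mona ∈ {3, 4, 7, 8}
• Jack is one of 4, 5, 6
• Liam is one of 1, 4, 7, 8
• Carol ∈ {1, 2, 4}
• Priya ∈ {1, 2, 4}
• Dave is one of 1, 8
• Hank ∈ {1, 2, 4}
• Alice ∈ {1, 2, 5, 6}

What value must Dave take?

The 8 variables draw from only 8 values {1, 2, 3, 4, 5, 6, 7, 8}, so each is used; only Mona can be 3, hence Mona = 3.
The 7 still-open variables together cover exactly {1, 2, 4, 5, 6, 7, 8} — 7 values for 7 variables — and 7 appears only in Liam's list, so Liam = 7.
Among the 6 still-open variables, 8 fits only Dave (and all 6 values in {1, 2, 4, 5, 6, 8} must be used), so Dave = 8.

8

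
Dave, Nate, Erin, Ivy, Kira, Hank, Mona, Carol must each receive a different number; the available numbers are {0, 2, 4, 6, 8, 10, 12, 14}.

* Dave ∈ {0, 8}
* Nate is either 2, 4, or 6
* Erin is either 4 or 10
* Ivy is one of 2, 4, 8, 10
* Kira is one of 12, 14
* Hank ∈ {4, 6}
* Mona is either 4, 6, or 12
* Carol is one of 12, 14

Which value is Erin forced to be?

10

Among the 8 variables, 0 fits only Dave (and all 8 values in {0, 2, 4, 6, 8, 10, 12, 14} must be used), so Dave = 0.
The 7 still-open variables together cover exactly {2, 4, 6, 8, 10, 12, 14} — 7 values for 7 variables — and 8 appears only in Ivy's list, so Ivy = 8.
Among the 6 still-open variables, 2 fits only Nate (and all 6 values in {2, 4, 6, 10, 12, 14} must be used), so Nate = 2.
The 5 still-open variables draw from only 5 values {4, 6, 10, 12, 14}, so each is used; only Erin can be 10, hence Erin = 10.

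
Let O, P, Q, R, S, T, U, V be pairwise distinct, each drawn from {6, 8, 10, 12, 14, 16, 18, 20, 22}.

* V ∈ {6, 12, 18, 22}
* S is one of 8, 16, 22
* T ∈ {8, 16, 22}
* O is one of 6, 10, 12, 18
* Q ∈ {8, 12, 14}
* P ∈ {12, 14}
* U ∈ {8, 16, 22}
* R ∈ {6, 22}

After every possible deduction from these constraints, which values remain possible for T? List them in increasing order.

Among the 8 variables, 10 fits only O (and all 8 values in {6, 8, 10, 12, 14, 16, 18, 22} must be used), so O = 10.
Among the 7 still-open variables, 18 fits only V (and all 7 values in {6, 8, 12, 14, 16, 18, 22} must be used), so V = 18.
The 6 still-open variables draw from only 6 values {6, 8, 12, 14, 16, 22}, so each is used; only R can be 6, hence R = 6.
The 3 variables S, T, U are confined to {8, 16, 22}, which locks those values in; drop them from Q.
No further eliminations apply; T can still be any of 8, 16, 22.

8, 16, 22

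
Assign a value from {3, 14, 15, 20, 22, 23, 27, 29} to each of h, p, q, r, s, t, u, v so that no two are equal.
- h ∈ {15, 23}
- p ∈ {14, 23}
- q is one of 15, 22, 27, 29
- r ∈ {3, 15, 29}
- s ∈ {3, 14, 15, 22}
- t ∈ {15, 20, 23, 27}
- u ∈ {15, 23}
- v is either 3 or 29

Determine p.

14

The 8 variables draw from only 8 values {3, 14, 15, 20, 22, 23, 27, 29}, so each is used; only t can be 20, hence t = 20.
The 7 still-open variables together cover exactly {3, 14, 15, 22, 23, 27, 29} — 7 values for 7 variables — and 27 appears only in q's list, so q = 27.
Among the 6 still-open variables, 22 fits only s (and all 6 values in {3, 14, 15, 22, 23, 29} must be used), so s = 22.
The 5 still-open variables together cover exactly {3, 14, 15, 23, 29} — 5 values for 5 variables — and 14 appears only in p's list, so p = 14.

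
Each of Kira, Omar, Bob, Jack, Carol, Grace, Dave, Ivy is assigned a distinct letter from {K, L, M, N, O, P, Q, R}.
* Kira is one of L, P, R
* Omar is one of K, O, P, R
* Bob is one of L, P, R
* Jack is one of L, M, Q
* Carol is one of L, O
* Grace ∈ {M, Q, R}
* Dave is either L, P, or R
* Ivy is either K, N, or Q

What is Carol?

The 8 variables draw from only 8 values {K, L, M, N, O, P, Q, R}, so each is used; only Ivy can be N, hence Ivy = N.
The 7 still-open variables together cover exactly {K, L, M, O, P, Q, R} — 7 values for 7 variables — and K appears only in Omar's list, so Omar = K.
The 6 still-open variables together cover exactly {L, M, O, P, Q, R} — 6 values for 6 variables — and O appears only in Carol's list, so Carol = O.

O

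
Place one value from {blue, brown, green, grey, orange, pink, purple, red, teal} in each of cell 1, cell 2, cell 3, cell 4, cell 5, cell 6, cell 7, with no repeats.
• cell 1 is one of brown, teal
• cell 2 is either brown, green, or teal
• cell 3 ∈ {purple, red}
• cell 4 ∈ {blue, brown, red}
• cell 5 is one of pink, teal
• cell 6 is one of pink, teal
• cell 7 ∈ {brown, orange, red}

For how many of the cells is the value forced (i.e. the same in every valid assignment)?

2

cell 5 and cell 6 share exactly the 2 values {pink, teal}; by pigeonhole those values go to them, so strike pink, teal from cell 1, cell 2.
cell 1 must be brown (only option left). Strike brown from cell 2, cell 4, cell 7.
cell 2's domain is down to {green}, so cell 2 = green.
Determined: cell 1=brown, cell 2=green. The other cells each still have more than one consistent value. That makes 2.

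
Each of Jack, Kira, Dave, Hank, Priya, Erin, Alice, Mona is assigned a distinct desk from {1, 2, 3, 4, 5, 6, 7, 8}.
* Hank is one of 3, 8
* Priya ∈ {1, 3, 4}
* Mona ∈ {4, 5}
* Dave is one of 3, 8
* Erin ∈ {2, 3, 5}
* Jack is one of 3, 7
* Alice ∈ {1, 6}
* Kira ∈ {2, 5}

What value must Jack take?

7

The 8 variables draw from only 8 values {1, 2, 3, 4, 5, 6, 7, 8}, so each is used; only Alice can be 6, hence Alice = 6.
The 7 still-open variables draw from only 7 values {1, 2, 3, 4, 5, 7, 8}, so each is used; only Priya can be 1, hence Priya = 1.
Among the 6 still-open variables, 4 fits only Mona (and all 6 values in {2, 3, 4, 5, 7, 8} must be used), so Mona = 4.
The 5 still-open variables draw from only 5 values {2, 3, 5, 7, 8}, so each is used; only Jack can be 7, hence Jack = 7.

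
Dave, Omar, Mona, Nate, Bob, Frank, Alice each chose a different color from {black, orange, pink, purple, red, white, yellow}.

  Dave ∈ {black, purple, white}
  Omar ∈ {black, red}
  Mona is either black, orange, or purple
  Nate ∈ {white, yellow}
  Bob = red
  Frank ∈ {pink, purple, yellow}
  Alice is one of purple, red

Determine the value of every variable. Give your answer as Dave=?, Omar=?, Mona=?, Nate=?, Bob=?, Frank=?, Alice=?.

Dave=white, Omar=black, Mona=orange, Nate=yellow, Bob=red, Frank=pink, Alice=purple

Bob has just one choice, so Bob = red. Eliminate red elsewhere: Omar, Alice.
Alice must be purple (only option left). Remove purple from Dave, Mona, Frank.
Omar's domain is down to {black}, so Omar = black. Eliminate black elsewhere: Dave, Mona.
Mona must be orange (only option left).
That leaves Dave = white. So Nate can't be white.
That leaves Nate = yellow. Remove yellow from Frank.
That leaves Frank = pink.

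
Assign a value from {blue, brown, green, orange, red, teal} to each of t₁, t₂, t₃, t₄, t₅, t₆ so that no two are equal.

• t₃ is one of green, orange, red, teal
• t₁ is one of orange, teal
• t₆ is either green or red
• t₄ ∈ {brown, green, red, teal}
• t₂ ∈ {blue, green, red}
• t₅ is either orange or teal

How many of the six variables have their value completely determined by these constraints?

2

Among the 6 variables, blue fits only t₂ (and all 6 values in {blue, brown, green, orange, red, teal} must be used), so t₂ = blue.
The 5 still-open variables draw from only 5 values {brown, green, orange, red, teal}, so each is used; only t₄ can be brown, hence t₄ = brown.
t₁ and t₅ share exactly the 2 values {orange, teal}; by pigeonhole those values go to them, so strike orange, teal from t₃.
Determined: t₂=blue, t₄=brown. The other variables each still have more than one consistent value. That makes 2.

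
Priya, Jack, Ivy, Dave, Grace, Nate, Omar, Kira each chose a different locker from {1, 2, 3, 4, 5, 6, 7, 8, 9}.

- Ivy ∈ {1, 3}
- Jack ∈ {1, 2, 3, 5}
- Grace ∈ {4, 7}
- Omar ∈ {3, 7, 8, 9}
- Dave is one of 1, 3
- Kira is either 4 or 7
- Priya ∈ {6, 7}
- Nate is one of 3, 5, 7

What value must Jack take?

2

Ivy and Dave share exactly the 2 values {1, 3}; by pigeonhole those values go to them, so strike 1, 3 from Jack, Nate, Omar.
Grace and Kira share exactly the 2 values {4, 7}; by pigeonhole those values go to them, so strike 4, 7 from Priya, Nate, Omar.
Priya has just one choice, so Priya = 6.
Nate has just one choice, so Nate = 5. Eliminate 5 elsewhere: Jack.
So Jack = 2.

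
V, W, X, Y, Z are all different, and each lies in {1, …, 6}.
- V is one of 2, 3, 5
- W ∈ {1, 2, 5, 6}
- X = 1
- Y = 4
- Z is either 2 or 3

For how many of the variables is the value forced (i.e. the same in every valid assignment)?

X has just one choice, so X = 1. Remove 1 from W.
Y has just one choice, so Y = 4.
Determined: X=1, Y=4. The other variables each still have more than one consistent value. That makes 2.

2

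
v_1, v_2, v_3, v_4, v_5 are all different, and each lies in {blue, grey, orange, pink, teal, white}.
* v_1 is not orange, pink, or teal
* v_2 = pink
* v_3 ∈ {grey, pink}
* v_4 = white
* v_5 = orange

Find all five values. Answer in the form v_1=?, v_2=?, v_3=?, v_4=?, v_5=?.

v_1=blue, v_2=pink, v_3=grey, v_4=white, v_5=orange

v_2's domain is down to {pink}, so v_2 = pink. So v_3 can't be pink.
v_3 must be grey (only option left). Eliminate grey elsewhere: v_1.
That leaves v_4 = white. Strike white from v_1.
v_5 must be orange (only option left).
That leaves v_1 = blue.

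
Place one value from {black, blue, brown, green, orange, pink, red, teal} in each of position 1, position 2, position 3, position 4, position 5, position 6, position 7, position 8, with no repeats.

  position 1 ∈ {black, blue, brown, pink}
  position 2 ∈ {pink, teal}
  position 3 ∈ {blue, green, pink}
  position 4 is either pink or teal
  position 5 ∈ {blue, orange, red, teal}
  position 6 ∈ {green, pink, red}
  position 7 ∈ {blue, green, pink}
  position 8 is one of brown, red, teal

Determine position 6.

The 8 variables draw from only 8 values {black, blue, brown, green, orange, pink, red, teal}, so each is used; only position 1 can be black, hence position 1 = black.
Among the 7 still-open variables, brown fits only position 8 (and all 7 values in {blue, brown, green, orange, pink, red, teal} must be used), so position 8 = brown.
The 6 still-open variables draw from only 6 values {blue, green, orange, pink, red, teal}, so each is used; only position 5 can be orange, hence position 5 = orange.
The 5 still-open variables together cover exactly {blue, green, pink, red, teal} — 5 values for 5 variables — and red appears only in position 6's list, so position 6 = red.

red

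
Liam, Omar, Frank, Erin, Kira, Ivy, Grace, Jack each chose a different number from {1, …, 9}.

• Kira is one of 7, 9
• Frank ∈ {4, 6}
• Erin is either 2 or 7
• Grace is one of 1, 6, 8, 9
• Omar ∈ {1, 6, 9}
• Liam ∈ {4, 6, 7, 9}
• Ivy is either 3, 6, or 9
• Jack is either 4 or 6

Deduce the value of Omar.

1

Among the 8 variables, 2 fits only Erin (and all 8 values in {1, 2, 3, 4, 6, 7, 8, 9} must be used), so Erin = 2.
Among the 7 still-open variables, 3 fits only Ivy (and all 7 values in {1, 3, 4, 6, 7, 8, 9} must be used), so Ivy = 3.
The 6 still-open variables draw from only 6 values {1, 4, 6, 7, 8, 9}, so each is used; only Grace can be 8, hence Grace = 8.
The 5 still-open variables together cover exactly {1, 4, 6, 7, 9} — 5 values for 5 variables — and 1 appears only in Omar's list, so Omar = 1.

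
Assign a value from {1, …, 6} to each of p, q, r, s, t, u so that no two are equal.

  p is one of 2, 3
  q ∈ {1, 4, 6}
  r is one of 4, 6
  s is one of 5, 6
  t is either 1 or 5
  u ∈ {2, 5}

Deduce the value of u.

2

The 6 variables draw from only 6 values {1, 2, 3, 4, 5, 6}, so each is used; only p can be 3, hence p = 3.
The 5 still-open variables draw from only 5 values {1, 2, 4, 5, 6}, so each is used; only u can be 2, hence u = 2.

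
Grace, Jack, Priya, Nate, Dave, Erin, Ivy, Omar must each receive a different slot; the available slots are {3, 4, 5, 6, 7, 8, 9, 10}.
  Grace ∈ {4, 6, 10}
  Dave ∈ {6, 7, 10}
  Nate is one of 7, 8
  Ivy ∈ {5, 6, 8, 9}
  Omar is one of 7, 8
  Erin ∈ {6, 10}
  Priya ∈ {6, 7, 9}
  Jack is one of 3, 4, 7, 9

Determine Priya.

Among the 8 variables, 3 fits only Jack (and all 8 values in {3, 4, 5, 6, 7, 8, 9, 10} must be used), so Jack = 3.
Among the 7 still-open variables, 4 fits only Grace (and all 7 values in {4, 5, 6, 7, 8, 9, 10} must be used), so Grace = 4.
The 6 still-open variables together cover exactly {5, 6, 7, 8, 9, 10} — 6 values for 6 variables — and 5 appears only in Ivy's list, so Ivy = 5.
The 5 still-open variables draw from only 5 values {6, 7, 8, 9, 10}, so each is used; only Priya can be 9, hence Priya = 9.

9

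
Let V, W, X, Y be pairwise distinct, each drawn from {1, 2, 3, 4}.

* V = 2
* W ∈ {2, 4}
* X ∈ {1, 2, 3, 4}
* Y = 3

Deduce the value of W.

4

V's domain is down to {2}, so V = 2. Eliminate 2 elsewhere: W, X.
So W = 4.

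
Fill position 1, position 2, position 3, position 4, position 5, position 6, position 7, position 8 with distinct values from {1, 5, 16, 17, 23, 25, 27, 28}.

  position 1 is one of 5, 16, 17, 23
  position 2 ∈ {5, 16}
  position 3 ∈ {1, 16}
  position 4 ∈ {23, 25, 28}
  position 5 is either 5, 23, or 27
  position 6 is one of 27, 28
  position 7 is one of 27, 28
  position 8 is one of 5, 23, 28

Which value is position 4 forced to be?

25

The 8 variables together cover exactly {1, 5, 16, 17, 23, 25, 27, 28} — 8 values for 8 variables — and 1 appears only in position 3's list, so position 3 = 1.
The 7 still-open variables together cover exactly {5, 16, 17, 23, 25, 27, 28} — 7 values for 7 variables — and 17 appears only in position 1's list, so position 1 = 17.
The 6 still-open variables together cover exactly {5, 16, 23, 25, 27, 28} — 6 values for 6 variables — and 16 appears only in position 2's list, so position 2 = 16.
The 5 still-open variables together cover exactly {5, 23, 25, 27, 28} — 5 values for 5 variables — and 25 appears only in position 4's list, so position 4 = 25.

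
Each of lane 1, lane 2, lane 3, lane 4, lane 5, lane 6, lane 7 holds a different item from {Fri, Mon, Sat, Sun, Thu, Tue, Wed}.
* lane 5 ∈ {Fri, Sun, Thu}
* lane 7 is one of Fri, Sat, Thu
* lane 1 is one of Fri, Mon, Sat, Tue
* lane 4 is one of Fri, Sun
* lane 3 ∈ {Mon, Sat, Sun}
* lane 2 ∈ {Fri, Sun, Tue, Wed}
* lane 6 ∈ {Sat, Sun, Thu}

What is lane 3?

The 7 variables draw from only 7 values {Fri, Mon, Sat, Sun, Thu, Tue, Wed}, so each is used; only lane 2 can be Wed, hence lane 2 = Wed.
The 6 still-open variables draw from only 6 values {Fri, Mon, Sat, Sun, Thu, Tue}, so each is used; only lane 1 can be Tue, hence lane 1 = Tue.
The 5 still-open variables together cover exactly {Fri, Mon, Sat, Sun, Thu} — 5 values for 5 variables — and Mon appears only in lane 3's list, so lane 3 = Mon.

Mon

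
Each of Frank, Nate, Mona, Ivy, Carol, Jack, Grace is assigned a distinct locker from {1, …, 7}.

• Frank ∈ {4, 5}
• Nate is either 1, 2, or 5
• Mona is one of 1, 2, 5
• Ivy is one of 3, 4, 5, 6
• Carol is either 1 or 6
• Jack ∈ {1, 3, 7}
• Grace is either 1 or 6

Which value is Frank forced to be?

The 7 variables together cover exactly {1, 2, 3, 4, 5, 6, 7} — 7 values for 7 variables — and 7 appears only in Jack's list, so Jack = 7.
Among the 6 still-open variables, 3 fits only Ivy (and all 6 values in {1, 2, 3, 4, 5, 6} must be used), so Ivy = 3.
Among the 5 still-open variables, 4 fits only Frank (and all 5 values in {1, 2, 4, 5, 6} must be used), so Frank = 4.

4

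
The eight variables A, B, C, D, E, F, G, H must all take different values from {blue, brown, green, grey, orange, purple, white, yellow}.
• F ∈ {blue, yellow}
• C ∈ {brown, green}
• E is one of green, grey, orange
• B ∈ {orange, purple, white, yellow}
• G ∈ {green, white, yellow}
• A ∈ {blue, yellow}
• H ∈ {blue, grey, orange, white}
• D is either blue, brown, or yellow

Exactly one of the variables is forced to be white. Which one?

Among the 8 variables, purple fits only B (and all 8 values in {blue, brown, green, grey, orange, purple, white, yellow} must be used), so B = purple.
A and F between them cover only {blue, yellow} — a naked pair. Remove those values from D, G, H.
D's domain is down to {brown}, so D = brown. So C can't be brown.
C's domain is down to {green}, so C = green. So E, G can't be green.
So white goes to G.

G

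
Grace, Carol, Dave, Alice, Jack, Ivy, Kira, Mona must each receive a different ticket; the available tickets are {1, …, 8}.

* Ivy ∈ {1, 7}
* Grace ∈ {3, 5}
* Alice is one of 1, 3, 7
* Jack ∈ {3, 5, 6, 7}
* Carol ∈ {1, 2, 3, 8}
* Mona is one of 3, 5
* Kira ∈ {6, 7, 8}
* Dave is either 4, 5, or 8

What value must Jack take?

6

The 8 variables together cover exactly {1, 2, 3, 4, 5, 6, 7, 8} — 8 values for 8 variables — and 2 appears only in Carol's list, so Carol = 2.
The 7 still-open variables together cover exactly {1, 3, 4, 5, 6, 7, 8} — 7 values for 7 variables — and 4 appears only in Dave's list, so Dave = 4.
The 6 still-open variables draw from only 6 values {1, 3, 5, 6, 7, 8}, so each is used; only Kira can be 8, hence Kira = 8.
Among the 5 still-open variables, 6 fits only Jack (and all 5 values in {1, 3, 5, 6, 7} must be used), so Jack = 6.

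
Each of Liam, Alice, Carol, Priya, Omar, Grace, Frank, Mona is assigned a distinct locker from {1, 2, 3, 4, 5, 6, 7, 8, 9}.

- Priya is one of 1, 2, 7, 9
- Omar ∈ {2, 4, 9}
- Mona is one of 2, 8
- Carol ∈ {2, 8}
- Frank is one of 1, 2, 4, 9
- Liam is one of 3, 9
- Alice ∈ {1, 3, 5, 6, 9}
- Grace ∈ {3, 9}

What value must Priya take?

Liam and Grace share exactly the 2 values {3, 9}; by pigeonhole those values go to them, so strike 3, 9 from Alice, Priya, Omar, Frank.
Carol and Mona share exactly the 2 values {2, 8}; by pigeonhole those values go to them, so strike 2, 8 from Priya, Omar, Frank.
Omar has just one choice, so Omar = 4. Eliminate 4 elsewhere: Frank.
Frank must be 1 (only option left). So Alice, Priya can't be 1.
So Priya = 7.

7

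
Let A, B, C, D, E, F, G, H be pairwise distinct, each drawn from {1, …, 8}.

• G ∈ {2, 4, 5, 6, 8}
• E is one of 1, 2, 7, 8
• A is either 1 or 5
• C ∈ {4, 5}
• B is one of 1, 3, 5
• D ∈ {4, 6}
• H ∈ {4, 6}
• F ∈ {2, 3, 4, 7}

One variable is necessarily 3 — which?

B

The 2 variables D and H are confined to {4, 6}, which locks those values in; drop them from C, F, G.
C has just one choice, so C = 5. Remove 5 from A, B, G.
A must be 1 (only option left). Eliminate 1 elsewhere: B, E.
So 3 goes to B.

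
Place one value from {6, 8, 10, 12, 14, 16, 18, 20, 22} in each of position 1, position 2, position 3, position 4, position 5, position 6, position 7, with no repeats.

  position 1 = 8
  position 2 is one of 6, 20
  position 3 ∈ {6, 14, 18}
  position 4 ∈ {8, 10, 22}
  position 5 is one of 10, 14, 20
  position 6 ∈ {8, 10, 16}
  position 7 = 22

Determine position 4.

10

position 1 must be 8 (only option left). Remove 8 from position 4, position 6.
position 7 has just one choice, so position 7 = 22. Strike 22 from position 4.
So position 4 = 10.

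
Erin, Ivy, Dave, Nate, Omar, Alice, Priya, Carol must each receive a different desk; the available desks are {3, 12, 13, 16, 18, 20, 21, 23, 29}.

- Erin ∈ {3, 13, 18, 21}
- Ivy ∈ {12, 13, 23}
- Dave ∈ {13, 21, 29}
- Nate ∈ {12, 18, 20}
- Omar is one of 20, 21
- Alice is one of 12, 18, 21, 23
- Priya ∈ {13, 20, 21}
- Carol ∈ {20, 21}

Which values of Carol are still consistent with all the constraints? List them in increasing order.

Among the 8 variables, 3 fits only Erin (and all 8 values in {3, 12, 13, 18, 20, 21, 23, 29} must be used), so Erin = 3.
The 7 still-open variables draw from only 7 values {12, 13, 18, 20, 21, 23, 29}, so each is used; only Dave can be 29, hence Dave = 29.
The 2 variables Omar and Carol are confined to {20, 21}, which locks those values in; drop them from Nate, Alice, Priya.
Priya must be 13 (only option left). Strike 13 from Ivy.
No further eliminations apply; Carol can still be any of 20, 21.

20, 21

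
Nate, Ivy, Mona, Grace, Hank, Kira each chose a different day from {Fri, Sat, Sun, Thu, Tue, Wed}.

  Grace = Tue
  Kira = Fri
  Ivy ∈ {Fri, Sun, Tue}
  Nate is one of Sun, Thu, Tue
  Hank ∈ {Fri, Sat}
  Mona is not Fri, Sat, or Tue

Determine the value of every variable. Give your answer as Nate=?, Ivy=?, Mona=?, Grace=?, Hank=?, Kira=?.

Nate=Thu, Ivy=Sun, Mona=Wed, Grace=Tue, Hank=Sat, Kira=Fri

Grace has just one choice, so Grace = Tue. Strike Tue from Nate, Ivy.
Kira has just one choice, so Kira = Fri. Strike Fri from Ivy, Hank.
That leaves Ivy = Sun. Strike Sun from Nate, Mona.
That leaves Hank = Sat.
Nate has just one choice, so Nate = Thu. So Mona can't be Thu.
Mona has just one choice, so Mona = Wed.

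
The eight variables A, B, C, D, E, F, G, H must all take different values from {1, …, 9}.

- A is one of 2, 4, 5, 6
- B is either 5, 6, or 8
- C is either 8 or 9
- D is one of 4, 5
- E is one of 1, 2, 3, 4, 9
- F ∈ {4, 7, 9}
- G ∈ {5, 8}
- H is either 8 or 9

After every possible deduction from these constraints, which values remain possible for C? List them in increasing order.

The 2 variables C and H are confined to {8, 9}, which locks those values in; drop them from B, E, F, G.
G's domain is down to {5}, so G = 5. Eliminate 5 elsewhere: A, B, D.
B has just one choice, so B = 6. Strike 6 from A.
D must be 4 (only option left). Eliminate 4 elsewhere: A, E, F.
F must be 7 (only option left).
That leaves A = 2. Eliminate 2 elsewhere: E.
No further eliminations apply; C can still be any of 8, 9.

8, 9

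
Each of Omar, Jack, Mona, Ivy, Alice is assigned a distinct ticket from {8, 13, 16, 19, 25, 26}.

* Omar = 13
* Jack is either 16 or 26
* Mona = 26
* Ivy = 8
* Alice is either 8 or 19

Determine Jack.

Omar has just one choice, so Omar = 13.
Mona must be 26 (only option left). Eliminate 26 elsewhere: Jack.
So Jack = 16.

16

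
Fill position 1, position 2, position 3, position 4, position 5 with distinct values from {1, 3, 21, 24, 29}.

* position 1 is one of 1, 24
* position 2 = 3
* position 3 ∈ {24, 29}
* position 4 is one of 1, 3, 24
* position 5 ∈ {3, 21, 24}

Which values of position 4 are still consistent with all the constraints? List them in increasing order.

position 2's domain is down to {3}, so position 2 = 3. Strike 3 from position 4, position 5.
The 4 still-open variables draw from only 4 values {1, 21, 24, 29}, so each is used; only position 5 can be 21, hence position 5 = 21.
The 3 still-open variables draw from only 3 values {1, 24, 29}, so each is used; only position 3 can be 29, hence position 3 = 29.
No further eliminations apply; position 4 can still be any of 1, 24.

1, 24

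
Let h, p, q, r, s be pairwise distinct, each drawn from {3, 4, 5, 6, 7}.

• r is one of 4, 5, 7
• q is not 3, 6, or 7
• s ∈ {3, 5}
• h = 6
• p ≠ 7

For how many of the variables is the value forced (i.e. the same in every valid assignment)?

2

h must be 6 (only option left). So p can't be 6.
The 4 still-open variables together cover exactly {3, 4, 5, 7} — 4 values for 4 variables — and 7 appears only in r's list, so r = 7.
Determined: h=6, r=7. The other variables each still have more than one consistent value. That makes 2.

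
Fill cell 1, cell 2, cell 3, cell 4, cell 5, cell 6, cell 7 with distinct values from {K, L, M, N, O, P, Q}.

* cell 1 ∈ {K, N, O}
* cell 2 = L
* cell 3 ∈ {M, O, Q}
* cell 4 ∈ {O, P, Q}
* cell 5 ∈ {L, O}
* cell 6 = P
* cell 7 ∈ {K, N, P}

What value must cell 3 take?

cell 2 must be L (only option left). Remove L from cell 5.
cell 5 must be O (only option left). So cell 1, cell 3, cell 4 can't be O.
cell 6's domain is down to {P}, so cell 6 = P. So cell 4, cell 7 can't be P.
That leaves cell 4 = Q. Strike Q from cell 3.
So cell 3 = M.

M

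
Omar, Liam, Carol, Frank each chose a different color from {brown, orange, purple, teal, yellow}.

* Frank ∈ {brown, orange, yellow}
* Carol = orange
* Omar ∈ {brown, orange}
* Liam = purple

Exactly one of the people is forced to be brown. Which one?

Omar

Liam must be purple (only option left).
Carol must be orange (only option left). Eliminate orange elsewhere: Omar, Frank.
So brown goes to Omar.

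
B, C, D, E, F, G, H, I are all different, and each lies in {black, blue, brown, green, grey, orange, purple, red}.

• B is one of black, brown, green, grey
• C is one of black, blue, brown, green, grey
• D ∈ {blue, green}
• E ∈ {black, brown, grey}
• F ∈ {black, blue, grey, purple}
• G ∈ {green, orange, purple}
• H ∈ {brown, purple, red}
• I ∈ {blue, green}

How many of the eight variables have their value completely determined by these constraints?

The 8 variables together cover exactly {black, blue, brown, green, grey, orange, purple, red} — 8 values for 8 variables — and orange appears only in G's list, so G = orange.
The 7 still-open variables together cover exactly {black, blue, brown, green, grey, purple, red} — 7 values for 7 variables — and red appears only in H's list, so H = red.
The 6 still-open variables draw from only 6 values {black, blue, brown, green, grey, purple}, so each is used; only F can be purple, hence F = purple.
D and I between them cover only {blue, green} — a naked pair. Remove those values from B, C.
Determined: F=purple, G=orange, H=red. The other variables each still have more than one consistent value. That makes 3.

3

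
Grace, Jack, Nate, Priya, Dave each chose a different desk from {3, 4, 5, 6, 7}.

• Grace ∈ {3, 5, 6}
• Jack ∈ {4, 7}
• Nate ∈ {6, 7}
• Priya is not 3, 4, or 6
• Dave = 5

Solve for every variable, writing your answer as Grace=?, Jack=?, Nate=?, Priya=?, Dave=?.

Grace=3, Jack=4, Nate=6, Priya=7, Dave=5

Dave has just one choice, so Dave = 5. So Grace, Priya can't be 5.
That leaves Priya = 7. Strike 7 from Jack, Nate.
Jack has just one choice, so Jack = 4.
Nate has just one choice, so Nate = 6. Strike 6 from Grace.
That leaves Grace = 3.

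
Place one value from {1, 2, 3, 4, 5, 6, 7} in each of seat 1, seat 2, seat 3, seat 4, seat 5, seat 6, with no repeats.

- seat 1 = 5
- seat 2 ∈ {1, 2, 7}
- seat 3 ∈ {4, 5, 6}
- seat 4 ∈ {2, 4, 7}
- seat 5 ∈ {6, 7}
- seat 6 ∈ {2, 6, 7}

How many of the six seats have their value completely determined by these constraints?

seat 1 has just one choice, so seat 1 = 5. So seat 3 can't be 5.
The 5 still-open variables draw from only 5 values {1, 2, 4, 6, 7}, so each is used; only seat 2 can be 1, hence seat 2 = 1.
Determined: seat 1=5, seat 2=1. The other seats each still have more than one consistent value. That makes 2.

2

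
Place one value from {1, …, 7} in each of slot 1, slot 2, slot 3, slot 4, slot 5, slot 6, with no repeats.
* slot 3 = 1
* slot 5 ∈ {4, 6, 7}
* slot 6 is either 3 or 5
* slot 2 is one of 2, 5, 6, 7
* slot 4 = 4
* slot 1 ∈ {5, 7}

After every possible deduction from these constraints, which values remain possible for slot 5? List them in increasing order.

slot 3 has just one choice, so slot 3 = 1.
slot 4 must be 4 (only option left). Strike 4 from slot 5.
No further eliminations apply; slot 5 can still be any of 6, 7.

6, 7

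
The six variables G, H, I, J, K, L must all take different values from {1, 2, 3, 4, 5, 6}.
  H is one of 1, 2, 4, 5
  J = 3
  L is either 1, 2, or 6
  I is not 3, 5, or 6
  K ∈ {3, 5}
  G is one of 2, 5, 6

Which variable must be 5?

K

J has just one choice, so J = 3. Eliminate 3 elsewhere: K.
So 5 goes to K.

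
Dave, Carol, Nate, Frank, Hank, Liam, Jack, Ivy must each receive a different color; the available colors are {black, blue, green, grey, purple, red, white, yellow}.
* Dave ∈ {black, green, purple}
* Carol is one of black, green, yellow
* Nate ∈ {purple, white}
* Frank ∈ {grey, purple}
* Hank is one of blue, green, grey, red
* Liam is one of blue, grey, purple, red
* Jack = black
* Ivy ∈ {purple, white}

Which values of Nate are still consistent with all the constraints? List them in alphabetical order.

purple, white

Jack must be black (only option left). Strike black from Dave, Carol.
The 7 still-open variables together cover exactly {blue, green, grey, purple, red, white, yellow} — 7 values for 7 variables — and yellow appears only in Carol's list, so Carol = yellow.
Nate and Ivy between them cover only {purple, white} — a naked pair. Remove those values from Dave, Frank, Liam.
That leaves Dave = green. Eliminate green elsewhere: Hank.
Frank's domain is down to {grey}, so Frank = grey. Eliminate grey elsewhere: Hank, Liam.
No further eliminations apply; Nate can still be any of purple, white.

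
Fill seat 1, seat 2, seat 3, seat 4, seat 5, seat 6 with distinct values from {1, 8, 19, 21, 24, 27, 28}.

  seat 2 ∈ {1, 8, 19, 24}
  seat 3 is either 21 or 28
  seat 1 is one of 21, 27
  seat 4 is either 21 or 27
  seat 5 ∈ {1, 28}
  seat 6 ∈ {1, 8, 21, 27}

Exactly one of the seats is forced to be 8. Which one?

seat 6

seat 1 and seat 4 between them cover only {21, 27} — a naked pair. Remove those values from seat 3, seat 6.
seat 3 has just one choice, so seat 3 = 28. Strike 28 from seat 5.
seat 5 must be 1 (only option left). Strike 1 from seat 2, seat 6.
So 8 goes to seat 6.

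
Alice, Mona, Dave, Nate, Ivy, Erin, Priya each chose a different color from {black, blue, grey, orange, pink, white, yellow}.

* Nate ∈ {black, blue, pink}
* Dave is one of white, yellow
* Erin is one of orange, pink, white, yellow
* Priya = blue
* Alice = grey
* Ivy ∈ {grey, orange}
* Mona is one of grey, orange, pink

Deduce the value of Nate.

black

Alice's domain is down to {grey}, so Alice = grey. Remove grey from Mona, Ivy.
That leaves Ivy = orange. Strike orange from Mona, Erin.
Priya must be blue (only option left). Strike blue from Nate.
Mona has just one choice, so Mona = pink. Strike pink from Nate, Erin.
So Nate = black.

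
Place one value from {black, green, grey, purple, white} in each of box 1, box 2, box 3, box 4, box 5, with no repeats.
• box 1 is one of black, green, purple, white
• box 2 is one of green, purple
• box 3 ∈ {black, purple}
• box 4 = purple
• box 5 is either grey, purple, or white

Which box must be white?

box 4's domain is down to {purple}, so box 4 = purple. So box 1, box 2, box 3, box 5 can't be purple.
box 2 has just one choice, so box 2 = green. So box 1 can't be green.
That leaves box 3 = black. Eliminate black elsewhere: box 1.
So white goes to box 1.

box 1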